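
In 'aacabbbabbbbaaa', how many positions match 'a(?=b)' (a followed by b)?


Lookahead 'a(?=b)' matches 'a' only when followed by 'b'.
String: 'aacabbbabbbbaaa'
Checking each position where char is 'a':
  pos 0: 'a' -> no (next='a')
  pos 1: 'a' -> no (next='c')
  pos 3: 'a' -> MATCH (next='b')
  pos 7: 'a' -> MATCH (next='b')
  pos 12: 'a' -> no (next='a')
  pos 13: 'a' -> no (next='a')
Matching positions: [3, 7]
Count: 2

2


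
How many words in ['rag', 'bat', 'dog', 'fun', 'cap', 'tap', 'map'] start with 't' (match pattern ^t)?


Pattern ^t anchors to start of word. Check which words begin with 't':
  'rag' -> no
  'bat' -> no
  'dog' -> no
  'fun' -> no
  'cap' -> no
  'tap' -> MATCH (starts with 't')
  'map' -> no
Matching words: ['tap']
Count: 1

1


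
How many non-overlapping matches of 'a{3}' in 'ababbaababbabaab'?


Pattern 'a{3}' matches exactly 3 consecutive a's (greedy, non-overlapping).
String: 'ababbaababbabaab'
Scanning for runs of a's:
  Run at pos 0: 'a' (length 1) -> 0 match(es)
  Run at pos 2: 'a' (length 1) -> 0 match(es)
  Run at pos 5: 'aa' (length 2) -> 0 match(es)
  Run at pos 8: 'a' (length 1) -> 0 match(es)
  Run at pos 11: 'a' (length 1) -> 0 match(es)
  Run at pos 13: 'aa' (length 2) -> 0 match(es)
Matches found: []
Total: 0

0


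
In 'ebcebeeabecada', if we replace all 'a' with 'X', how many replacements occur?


re.sub('a', 'X', text) replaces every occurrence of 'a' with 'X'.
Text: 'ebcebeeabecada'
Scanning for 'a':
  pos 7: 'a' -> replacement #1
  pos 11: 'a' -> replacement #2
  pos 13: 'a' -> replacement #3
Total replacements: 3

3


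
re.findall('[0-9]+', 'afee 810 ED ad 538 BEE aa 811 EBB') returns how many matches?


Pattern '[0-9]+' finds one or more digits.
Text: 'afee 810 ED ad 538 BEE aa 811 EBB'
Scanning for matches:
  Match 1: '810'
  Match 2: '538'
  Match 3: '811'
Total matches: 3

3


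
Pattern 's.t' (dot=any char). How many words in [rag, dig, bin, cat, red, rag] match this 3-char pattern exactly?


Pattern 's.t' means: starts with 's', any single char, ends with 't'.
Checking each word (must be exactly 3 chars):
  'rag' (len=3): no
  'dig' (len=3): no
  'bin' (len=3): no
  'cat' (len=3): no
  'red' (len=3): no
  'rag' (len=3): no
Matching words: []
Total: 0

0


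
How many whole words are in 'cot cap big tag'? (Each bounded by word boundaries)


Word boundaries (\b) mark the start/end of each word.
Text: 'cot cap big tag'
Splitting by whitespace:
  Word 1: 'cot'
  Word 2: 'cap'
  Word 3: 'big'
  Word 4: 'tag'
Total whole words: 4

4


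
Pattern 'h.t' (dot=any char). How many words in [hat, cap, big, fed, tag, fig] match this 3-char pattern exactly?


Pattern 'h.t' means: starts with 'h', any single char, ends with 't'.
Checking each word (must be exactly 3 chars):
  'hat' (len=3): MATCH
  'cap' (len=3): no
  'big' (len=3): no
  'fed' (len=3): no
  'tag' (len=3): no
  'fig' (len=3): no
Matching words: ['hat']
Total: 1

1


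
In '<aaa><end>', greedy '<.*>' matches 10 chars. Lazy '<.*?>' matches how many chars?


Greedy '<.*>' tries to match as MUCH as possible.
Lazy '<.*?>' tries to match as LITTLE as possible.

String: '<aaa><end>'
Greedy '<.*>' starts at first '<' and extends to the LAST '>': '<aaa><end>' (10 chars)
Lazy '<.*?>' starts at first '<' and stops at the FIRST '>': '<aaa>' (5 chars)

5


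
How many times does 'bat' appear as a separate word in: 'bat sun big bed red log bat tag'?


Scanning each word for exact match 'bat':
  Word 1: 'bat' -> MATCH
  Word 2: 'sun' -> no
  Word 3: 'big' -> no
  Word 4: 'bed' -> no
  Word 5: 'red' -> no
  Word 6: 'log' -> no
  Word 7: 'bat' -> MATCH
  Word 8: 'tag' -> no
Total matches: 2

2


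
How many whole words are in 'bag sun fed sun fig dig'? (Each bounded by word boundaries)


Word boundaries (\b) mark the start/end of each word.
Text: 'bag sun fed sun fig dig'
Splitting by whitespace:
  Word 1: 'bag'
  Word 2: 'sun'
  Word 3: 'fed'
  Word 4: 'sun'
  Word 5: 'fig'
  Word 6: 'dig'
Total whole words: 6

6


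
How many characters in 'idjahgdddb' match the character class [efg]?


Character class [efg] matches any of: {e, f, g}
Scanning string 'idjahgdddb' character by character:
  pos 0: 'i' -> no
  pos 1: 'd' -> no
  pos 2: 'j' -> no
  pos 3: 'a' -> no
  pos 4: 'h' -> no
  pos 5: 'g' -> MATCH
  pos 6: 'd' -> no
  pos 7: 'd' -> no
  pos 8: 'd' -> no
  pos 9: 'b' -> no
Total matches: 1

1


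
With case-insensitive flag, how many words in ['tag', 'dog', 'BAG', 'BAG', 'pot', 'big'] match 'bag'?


Case-insensitive matching: compare each word's lowercase form to 'bag'.
  'tag' -> lower='tag' -> no
  'dog' -> lower='dog' -> no
  'BAG' -> lower='bag' -> MATCH
  'BAG' -> lower='bag' -> MATCH
  'pot' -> lower='pot' -> no
  'big' -> lower='big' -> no
Matches: ['BAG', 'BAG']
Count: 2

2


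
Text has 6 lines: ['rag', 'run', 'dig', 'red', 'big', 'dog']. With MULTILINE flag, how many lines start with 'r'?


With MULTILINE flag, ^ matches the start of each line.
Lines: ['rag', 'run', 'dig', 'red', 'big', 'dog']
Checking which lines start with 'r':
  Line 1: 'rag' -> MATCH
  Line 2: 'run' -> MATCH
  Line 3: 'dig' -> no
  Line 4: 'red' -> MATCH
  Line 5: 'big' -> no
  Line 6: 'dog' -> no
Matching lines: ['rag', 'run', 'red']
Count: 3

3


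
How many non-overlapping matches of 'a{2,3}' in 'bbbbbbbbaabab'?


Pattern 'a{2,3}' matches between 2 and 3 consecutive a's (greedy).
String: 'bbbbbbbbaabab'
Finding runs of a's and applying greedy matching:
  Run at pos 8: 'aa' (length 2)
  Run at pos 11: 'a' (length 1)
Matches: ['aa']
Count: 1

1


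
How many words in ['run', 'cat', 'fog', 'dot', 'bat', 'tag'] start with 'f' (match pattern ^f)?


Pattern ^f anchors to start of word. Check which words begin with 'f':
  'run' -> no
  'cat' -> no
  'fog' -> MATCH (starts with 'f')
  'dot' -> no
  'bat' -> no
  'tag' -> no
Matching words: ['fog']
Count: 1

1


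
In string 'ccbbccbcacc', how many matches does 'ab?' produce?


Pattern 'ab?' matches 'a' optionally followed by 'b'.
String: 'ccbbccbcacc'
Scanning left to right for 'a' then checking next char:
  Match 1: 'a' (a not followed by b)
Total matches: 1

1


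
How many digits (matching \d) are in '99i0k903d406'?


\d matches any digit 0-9.
Scanning '99i0k903d406':
  pos 0: '9' -> DIGIT
  pos 1: '9' -> DIGIT
  pos 3: '0' -> DIGIT
  pos 5: '9' -> DIGIT
  pos 6: '0' -> DIGIT
  pos 7: '3' -> DIGIT
  pos 9: '4' -> DIGIT
  pos 10: '0' -> DIGIT
  pos 11: '6' -> DIGIT
Digits found: ['9', '9', '0', '9', '0', '3', '4', '0', '6']
Total: 9

9


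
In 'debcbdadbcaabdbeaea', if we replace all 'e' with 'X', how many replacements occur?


re.sub('e', 'X', text) replaces every occurrence of 'e' with 'X'.
Text: 'debcbdadbcaabdbeaea'
Scanning for 'e':
  pos 1: 'e' -> replacement #1
  pos 15: 'e' -> replacement #2
  pos 17: 'e' -> replacement #3
Total replacements: 3

3


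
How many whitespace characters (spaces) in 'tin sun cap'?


\s matches whitespace characters (spaces, tabs, etc.).
Text: 'tin sun cap'
This text has 3 words separated by spaces.
Number of spaces = number of words - 1 = 3 - 1 = 2

2


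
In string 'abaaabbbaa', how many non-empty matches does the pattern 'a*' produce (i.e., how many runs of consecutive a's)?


Pattern 'a*' matches zero or more a's. We want non-empty runs of consecutive a's.
String: 'abaaabbbaa'
Walking through the string to find runs of a's:
  Run 1: positions 0-0 -> 'a'
  Run 2: positions 2-4 -> 'aaa'
  Run 3: positions 8-9 -> 'aa'
Non-empty runs found: ['a', 'aaa', 'aa']
Count: 3

3


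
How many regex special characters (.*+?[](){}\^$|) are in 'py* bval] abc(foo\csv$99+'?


Regex special characters are: . * + ? [ ] ( ) { } \ ^ $ |
Scanning 'py* bval] abc(foo\csv$99+':
  pos 2: '*' -> SPECIAL
  pos 8: ']' -> SPECIAL
  pos 13: '(' -> SPECIAL
  pos 17: '\' -> SPECIAL
  pos 21: '$' -> SPECIAL
  pos 24: '+' -> SPECIAL
Special chars found: ['*', ']', '(', '\\', '$', '+']
Total: 6

6


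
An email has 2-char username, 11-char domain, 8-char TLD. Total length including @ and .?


An email address has format: username@domain.tld
Username length: 2
'@' character: 1
Domain length: 11
'.' character: 1
TLD length: 8
Total = 2 + 1 + 11 + 1 + 8 = 23

23


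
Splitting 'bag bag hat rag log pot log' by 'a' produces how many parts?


Splitting by 'a' breaks the string at each occurrence of the separator.
Text: 'bag bag hat rag log pot log'
Parts after split:
  Part 1: 'b'
  Part 2: 'g b'
  Part 3: 'g h'
  Part 4: 't r'
  Part 5: 'g log pot log'
Total parts: 5

5


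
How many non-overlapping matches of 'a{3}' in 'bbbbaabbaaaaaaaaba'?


Pattern 'a{3}' matches exactly 3 consecutive a's (greedy, non-overlapping).
String: 'bbbbaabbaaaaaaaaba'
Scanning for runs of a's:
  Run at pos 4: 'aa' (length 2) -> 0 match(es)
  Run at pos 8: 'aaaaaaaa' (length 8) -> 2 match(es)
  Run at pos 17: 'a' (length 1) -> 0 match(es)
Matches found: ['aaa', 'aaa']
Total: 2

2


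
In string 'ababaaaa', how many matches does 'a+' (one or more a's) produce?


Pattern 'a+' matches one or more consecutive a's.
String: 'ababaaaa'
Scanning for runs of a:
  Match 1: 'a' (length 1)
  Match 2: 'a' (length 1)
  Match 3: 'aaaa' (length 4)
Total matches: 3

3


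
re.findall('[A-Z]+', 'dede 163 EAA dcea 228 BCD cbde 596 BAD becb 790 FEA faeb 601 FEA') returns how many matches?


Pattern '[A-Z]+' finds one or more uppercase letters.
Text: 'dede 163 EAA dcea 228 BCD cbde 596 BAD becb 790 FEA faeb 601 FEA'
Scanning for matches:
  Match 1: 'EAA'
  Match 2: 'BCD'
  Match 3: 'BAD'
  Match 4: 'FEA'
  Match 5: 'FEA'
Total matches: 5

5


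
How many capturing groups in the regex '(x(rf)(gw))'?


To count capturing groups, count each '(' that starts a group.
Pattern: '(x(rf)(gw))'
Walking through the pattern:
  Position 0: '(' -> group #1
  Position 2: '(' -> group #2
  Position 6: '(' -> group #3
Total capturing groups: 3

3


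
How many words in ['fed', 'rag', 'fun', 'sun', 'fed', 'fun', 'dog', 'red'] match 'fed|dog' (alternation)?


Alternation 'fed|dog' matches either 'fed' or 'dog'.
Checking each word:
  'fed' -> MATCH
  'rag' -> no
  'fun' -> no
  'sun' -> no
  'fed' -> MATCH
  'fun' -> no
  'dog' -> MATCH
  'red' -> no
Matches: ['fed', 'fed', 'dog']
Count: 3

3


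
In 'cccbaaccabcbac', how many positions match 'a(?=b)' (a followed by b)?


Lookahead 'a(?=b)' matches 'a' only when followed by 'b'.
String: 'cccbaaccabcbac'
Checking each position where char is 'a':
  pos 4: 'a' -> no (next='a')
  pos 5: 'a' -> no (next='c')
  pos 8: 'a' -> MATCH (next='b')
  pos 12: 'a' -> no (next='c')
Matching positions: [8]
Count: 1

1


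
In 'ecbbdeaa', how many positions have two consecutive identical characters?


Looking for consecutive identical characters in 'ecbbdeaa':
  pos 0-1: 'e' vs 'c' -> different
  pos 1-2: 'c' vs 'b' -> different
  pos 2-3: 'b' vs 'b' -> MATCH ('bb')
  pos 3-4: 'b' vs 'd' -> different
  pos 4-5: 'd' vs 'e' -> different
  pos 5-6: 'e' vs 'a' -> different
  pos 6-7: 'a' vs 'a' -> MATCH ('aa')
Consecutive identical pairs: ['bb', 'aa']
Count: 2

2


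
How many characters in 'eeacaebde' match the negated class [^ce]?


Negated class [^ce] matches any char NOT in {c, e}
Scanning 'eeacaebde':
  pos 0: 'e' -> no (excluded)
  pos 1: 'e' -> no (excluded)
  pos 2: 'a' -> MATCH
  pos 3: 'c' -> no (excluded)
  pos 4: 'a' -> MATCH
  pos 5: 'e' -> no (excluded)
  pos 6: 'b' -> MATCH
  pos 7: 'd' -> MATCH
  pos 8: 'e' -> no (excluded)
Total matches: 4

4


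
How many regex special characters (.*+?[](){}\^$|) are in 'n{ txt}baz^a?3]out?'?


Regex special characters are: . * + ? [ ] ( ) { } \ ^ $ |
Scanning 'n{ txt}baz^a?3]out?':
  pos 1: '{' -> SPECIAL
  pos 6: '}' -> SPECIAL
  pos 10: '^' -> SPECIAL
  pos 12: '?' -> SPECIAL
  pos 14: ']' -> SPECIAL
  pos 18: '?' -> SPECIAL
Special chars found: ['{', '}', '^', '?', ']', '?']
Total: 6

6


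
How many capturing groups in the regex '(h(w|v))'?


To count capturing groups, count each '(' that starts a group.
Pattern: '(h(w|v))'
Walking through the pattern:
  Position 0: '(' -> group #1
  Position 2: '(' -> group #2
Total capturing groups: 2

2


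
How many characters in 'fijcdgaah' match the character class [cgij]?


Character class [cgij] matches any of: {c, g, i, j}
Scanning string 'fijcdgaah' character by character:
  pos 0: 'f' -> no
  pos 1: 'i' -> MATCH
  pos 2: 'j' -> MATCH
  pos 3: 'c' -> MATCH
  pos 4: 'd' -> no
  pos 5: 'g' -> MATCH
  pos 6: 'a' -> no
  pos 7: 'a' -> no
  pos 8: 'h' -> no
Total matches: 4

4


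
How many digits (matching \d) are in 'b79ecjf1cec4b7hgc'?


\d matches any digit 0-9.
Scanning 'b79ecjf1cec4b7hgc':
  pos 1: '7' -> DIGIT
  pos 2: '9' -> DIGIT
  pos 7: '1' -> DIGIT
  pos 11: '4' -> DIGIT
  pos 13: '7' -> DIGIT
Digits found: ['7', '9', '1', '4', '7']
Total: 5

5


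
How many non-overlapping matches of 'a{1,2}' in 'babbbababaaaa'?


Pattern 'a{1,2}' matches between 1 and 2 consecutive a's (greedy).
String: 'babbbababaaaa'
Finding runs of a's and applying greedy matching:
  Run at pos 1: 'a' (length 1)
  Run at pos 5: 'a' (length 1)
  Run at pos 7: 'a' (length 1)
  Run at pos 9: 'aaaa' (length 4)
Matches: ['a', 'a', 'a', 'aa', 'aa']
Count: 5

5


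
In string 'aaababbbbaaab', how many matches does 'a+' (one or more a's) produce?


Pattern 'a+' matches one or more consecutive a's.
String: 'aaababbbbaaab'
Scanning for runs of a:
  Match 1: 'aaa' (length 3)
  Match 2: 'a' (length 1)
  Match 3: 'aaa' (length 3)
Total matches: 3

3


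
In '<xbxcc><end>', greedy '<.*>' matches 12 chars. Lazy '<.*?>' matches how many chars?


Greedy '<.*>' tries to match as MUCH as possible.
Lazy '<.*?>' tries to match as LITTLE as possible.

String: '<xbxcc><end>'
Greedy '<.*>' starts at first '<' and extends to the LAST '>': '<xbxcc><end>' (12 chars)
Lazy '<.*?>' starts at first '<' and stops at the FIRST '>': '<xbxcc>' (7 chars)

7


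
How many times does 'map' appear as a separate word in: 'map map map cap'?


Scanning each word for exact match 'map':
  Word 1: 'map' -> MATCH
  Word 2: 'map' -> MATCH
  Word 3: 'map' -> MATCH
  Word 4: 'cap' -> no
Total matches: 3

3


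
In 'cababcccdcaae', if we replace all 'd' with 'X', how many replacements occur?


re.sub('d', 'X', text) replaces every occurrence of 'd' with 'X'.
Text: 'cababcccdcaae'
Scanning for 'd':
  pos 8: 'd' -> replacement #1
Total replacements: 1

1


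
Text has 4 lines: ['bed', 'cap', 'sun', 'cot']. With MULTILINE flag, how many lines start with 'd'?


With MULTILINE flag, ^ matches the start of each line.
Lines: ['bed', 'cap', 'sun', 'cot']
Checking which lines start with 'd':
  Line 1: 'bed' -> no
  Line 2: 'cap' -> no
  Line 3: 'sun' -> no
  Line 4: 'cot' -> no
Matching lines: []
Count: 0

0


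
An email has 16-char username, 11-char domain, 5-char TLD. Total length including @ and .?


An email address has format: username@domain.tld
Username length: 16
'@' character: 1
Domain length: 11
'.' character: 1
TLD length: 5
Total = 16 + 1 + 11 + 1 + 5 = 34

34


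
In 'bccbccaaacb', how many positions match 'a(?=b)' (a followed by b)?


Lookahead 'a(?=b)' matches 'a' only when followed by 'b'.
String: 'bccbccaaacb'
Checking each position where char is 'a':
  pos 6: 'a' -> no (next='a')
  pos 7: 'a' -> no (next='a')
  pos 8: 'a' -> no (next='c')
Matching positions: []
Count: 0

0


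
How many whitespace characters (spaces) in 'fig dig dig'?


\s matches whitespace characters (spaces, tabs, etc.).
Text: 'fig dig dig'
This text has 3 words separated by spaces.
Number of spaces = number of words - 1 = 3 - 1 = 2

2


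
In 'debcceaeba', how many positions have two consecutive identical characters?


Looking for consecutive identical characters in 'debcceaeba':
  pos 0-1: 'd' vs 'e' -> different
  pos 1-2: 'e' vs 'b' -> different
  pos 2-3: 'b' vs 'c' -> different
  pos 3-4: 'c' vs 'c' -> MATCH ('cc')
  pos 4-5: 'c' vs 'e' -> different
  pos 5-6: 'e' vs 'a' -> different
  pos 6-7: 'a' vs 'e' -> different
  pos 7-8: 'e' vs 'b' -> different
  pos 8-9: 'b' vs 'a' -> different
Consecutive identical pairs: ['cc']
Count: 1

1


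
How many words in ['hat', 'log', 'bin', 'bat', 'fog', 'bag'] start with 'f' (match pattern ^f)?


Pattern ^f anchors to start of word. Check which words begin with 'f':
  'hat' -> no
  'log' -> no
  'bin' -> no
  'bat' -> no
  'fog' -> MATCH (starts with 'f')
  'bag' -> no
Matching words: ['fog']
Count: 1

1


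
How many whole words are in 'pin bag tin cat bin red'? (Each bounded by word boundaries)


Word boundaries (\b) mark the start/end of each word.
Text: 'pin bag tin cat bin red'
Splitting by whitespace:
  Word 1: 'pin'
  Word 2: 'bag'
  Word 3: 'tin'
  Word 4: 'cat'
  Word 5: 'bin'
  Word 6: 'red'
Total whole words: 6

6


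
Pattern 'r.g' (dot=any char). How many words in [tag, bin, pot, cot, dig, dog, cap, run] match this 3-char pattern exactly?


Pattern 'r.g' means: starts with 'r', any single char, ends with 'g'.
Checking each word (must be exactly 3 chars):
  'tag' (len=3): no
  'bin' (len=3): no
  'pot' (len=3): no
  'cot' (len=3): no
  'dig' (len=3): no
  'dog' (len=3): no
  'cap' (len=3): no
  'run' (len=3): no
Matching words: []
Total: 0

0


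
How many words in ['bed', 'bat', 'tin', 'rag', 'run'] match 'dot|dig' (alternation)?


Alternation 'dot|dig' matches either 'dot' or 'dig'.
Checking each word:
  'bed' -> no
  'bat' -> no
  'tin' -> no
  'rag' -> no
  'run' -> no
Matches: []
Count: 0

0


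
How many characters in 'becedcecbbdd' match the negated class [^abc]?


Negated class [^abc] matches any char NOT in {a, b, c}
Scanning 'becedcecbbdd':
  pos 0: 'b' -> no (excluded)
  pos 1: 'e' -> MATCH
  pos 2: 'c' -> no (excluded)
  pos 3: 'e' -> MATCH
  pos 4: 'd' -> MATCH
  pos 5: 'c' -> no (excluded)
  pos 6: 'e' -> MATCH
  pos 7: 'c' -> no (excluded)
  pos 8: 'b' -> no (excluded)
  pos 9: 'b' -> no (excluded)
  pos 10: 'd' -> MATCH
  pos 11: 'd' -> MATCH
Total matches: 6

6


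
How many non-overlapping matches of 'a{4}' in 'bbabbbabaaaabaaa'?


Pattern 'a{4}' matches exactly 4 consecutive a's (greedy, non-overlapping).
String: 'bbabbbabaaaabaaa'
Scanning for runs of a's:
  Run at pos 2: 'a' (length 1) -> 0 match(es)
  Run at pos 6: 'a' (length 1) -> 0 match(es)
  Run at pos 8: 'aaaa' (length 4) -> 1 match(es)
  Run at pos 13: 'aaa' (length 3) -> 0 match(es)
Matches found: ['aaaa']
Total: 1

1


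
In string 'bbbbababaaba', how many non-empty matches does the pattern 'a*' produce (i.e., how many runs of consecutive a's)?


Pattern 'a*' matches zero or more a's. We want non-empty runs of consecutive a's.
String: 'bbbbababaaba'
Walking through the string to find runs of a's:
  Run 1: positions 4-4 -> 'a'
  Run 2: positions 6-6 -> 'a'
  Run 3: positions 8-9 -> 'aa'
  Run 4: positions 11-11 -> 'a'
Non-empty runs found: ['a', 'a', 'aa', 'a']
Count: 4

4


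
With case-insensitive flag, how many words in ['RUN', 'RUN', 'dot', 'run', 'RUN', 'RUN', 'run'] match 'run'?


Case-insensitive matching: compare each word's lowercase form to 'run'.
  'RUN' -> lower='run' -> MATCH
  'RUN' -> lower='run' -> MATCH
  'dot' -> lower='dot' -> no
  'run' -> lower='run' -> MATCH
  'RUN' -> lower='run' -> MATCH
  'RUN' -> lower='run' -> MATCH
  'run' -> lower='run' -> MATCH
Matches: ['RUN', 'RUN', 'run', 'RUN', 'RUN', 'run']
Count: 6

6


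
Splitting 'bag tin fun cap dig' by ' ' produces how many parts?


Splitting by ' ' breaks the string at each occurrence of the separator.
Text: 'bag tin fun cap dig'
Parts after split:
  Part 1: 'bag'
  Part 2: 'tin'
  Part 3: 'fun'
  Part 4: 'cap'
  Part 5: 'dig'
Total parts: 5

5


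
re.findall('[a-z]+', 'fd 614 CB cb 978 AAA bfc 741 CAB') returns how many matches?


Pattern '[a-z]+' finds one or more lowercase letters.
Text: 'fd 614 CB cb 978 AAA bfc 741 CAB'
Scanning for matches:
  Match 1: 'fd'
  Match 2: 'cb'
  Match 3: 'bfc'
Total matches: 3

3


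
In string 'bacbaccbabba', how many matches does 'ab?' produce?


Pattern 'ab?' matches 'a' optionally followed by 'b'.
String: 'bacbaccbabba'
Scanning left to right for 'a' then checking next char:
  Match 1: 'a' (a not followed by b)
  Match 2: 'a' (a not followed by b)
  Match 3: 'ab' (a followed by b)
  Match 4: 'a' (a not followed by b)
Total matches: 4

4


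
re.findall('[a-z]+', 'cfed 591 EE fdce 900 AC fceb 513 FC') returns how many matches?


Pattern '[a-z]+' finds one or more lowercase letters.
Text: 'cfed 591 EE fdce 900 AC fceb 513 FC'
Scanning for matches:
  Match 1: 'cfed'
  Match 2: 'fdce'
  Match 3: 'fceb'
Total matches: 3

3


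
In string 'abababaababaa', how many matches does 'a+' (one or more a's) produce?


Pattern 'a+' matches one or more consecutive a's.
String: 'abababaababaa'
Scanning for runs of a:
  Match 1: 'a' (length 1)
  Match 2: 'a' (length 1)
  Match 3: 'a' (length 1)
  Match 4: 'aa' (length 2)
  Match 5: 'a' (length 1)
  Match 6: 'aa' (length 2)
Total matches: 6

6


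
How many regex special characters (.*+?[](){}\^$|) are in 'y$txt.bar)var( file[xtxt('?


Regex special characters are: . * + ? [ ] ( ) { } \ ^ $ |
Scanning 'y$txt.bar)var( file[xtxt(':
  pos 1: '$' -> SPECIAL
  pos 5: '.' -> SPECIAL
  pos 9: ')' -> SPECIAL
  pos 13: '(' -> SPECIAL
  pos 19: '[' -> SPECIAL
  pos 24: '(' -> SPECIAL
Special chars found: ['$', '.', ')', '(', '[', '(']
Total: 6

6


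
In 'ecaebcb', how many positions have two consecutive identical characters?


Looking for consecutive identical characters in 'ecaebcb':
  pos 0-1: 'e' vs 'c' -> different
  pos 1-2: 'c' vs 'a' -> different
  pos 2-3: 'a' vs 'e' -> different
  pos 3-4: 'e' vs 'b' -> different
  pos 4-5: 'b' vs 'c' -> different
  pos 5-6: 'c' vs 'b' -> different
Consecutive identical pairs: []
Count: 0

0


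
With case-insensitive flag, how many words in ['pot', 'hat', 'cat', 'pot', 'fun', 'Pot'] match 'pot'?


Case-insensitive matching: compare each word's lowercase form to 'pot'.
  'pot' -> lower='pot' -> MATCH
  'hat' -> lower='hat' -> no
  'cat' -> lower='cat' -> no
  'pot' -> lower='pot' -> MATCH
  'fun' -> lower='fun' -> no
  'Pot' -> lower='pot' -> MATCH
Matches: ['pot', 'pot', 'Pot']
Count: 3

3


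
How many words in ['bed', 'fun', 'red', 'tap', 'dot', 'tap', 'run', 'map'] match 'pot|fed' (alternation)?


Alternation 'pot|fed' matches either 'pot' or 'fed'.
Checking each word:
  'bed' -> no
  'fun' -> no
  'red' -> no
  'tap' -> no
  'dot' -> no
  'tap' -> no
  'run' -> no
  'map' -> no
Matches: []
Count: 0

0


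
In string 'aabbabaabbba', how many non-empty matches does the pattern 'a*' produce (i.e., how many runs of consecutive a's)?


Pattern 'a*' matches zero or more a's. We want non-empty runs of consecutive a's.
String: 'aabbabaabbba'
Walking through the string to find runs of a's:
  Run 1: positions 0-1 -> 'aa'
  Run 2: positions 4-4 -> 'a'
  Run 3: positions 6-7 -> 'aa'
  Run 4: positions 11-11 -> 'a'
Non-empty runs found: ['aa', 'a', 'aa', 'a']
Count: 4

4


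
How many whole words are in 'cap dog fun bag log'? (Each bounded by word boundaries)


Word boundaries (\b) mark the start/end of each word.
Text: 'cap dog fun bag log'
Splitting by whitespace:
  Word 1: 'cap'
  Word 2: 'dog'
  Word 3: 'fun'
  Word 4: 'bag'
  Word 5: 'log'
Total whole words: 5

5


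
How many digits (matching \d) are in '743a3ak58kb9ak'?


\d matches any digit 0-9.
Scanning '743a3ak58kb9ak':
  pos 0: '7' -> DIGIT
  pos 1: '4' -> DIGIT
  pos 2: '3' -> DIGIT
  pos 4: '3' -> DIGIT
  pos 7: '5' -> DIGIT
  pos 8: '8' -> DIGIT
  pos 11: '9' -> DIGIT
Digits found: ['7', '4', '3', '3', '5', '8', '9']
Total: 7

7


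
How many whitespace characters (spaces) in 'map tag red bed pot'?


\s matches whitespace characters (spaces, tabs, etc.).
Text: 'map tag red bed pot'
This text has 5 words separated by spaces.
Number of spaces = number of words - 1 = 5 - 1 = 4

4


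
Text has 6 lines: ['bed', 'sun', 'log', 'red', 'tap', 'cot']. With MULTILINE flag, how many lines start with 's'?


With MULTILINE flag, ^ matches the start of each line.
Lines: ['bed', 'sun', 'log', 'red', 'tap', 'cot']
Checking which lines start with 's':
  Line 1: 'bed' -> no
  Line 2: 'sun' -> MATCH
  Line 3: 'log' -> no
  Line 4: 'red' -> no
  Line 5: 'tap' -> no
  Line 6: 'cot' -> no
Matching lines: ['sun']
Count: 1

1


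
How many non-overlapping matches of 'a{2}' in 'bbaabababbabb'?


Pattern 'a{2}' matches exactly 2 consecutive a's (greedy, non-overlapping).
String: 'bbaabababbabb'
Scanning for runs of a's:
  Run at pos 2: 'aa' (length 2) -> 1 match(es)
  Run at pos 5: 'a' (length 1) -> 0 match(es)
  Run at pos 7: 'a' (length 1) -> 0 match(es)
  Run at pos 10: 'a' (length 1) -> 0 match(es)
Matches found: ['aa']
Total: 1

1


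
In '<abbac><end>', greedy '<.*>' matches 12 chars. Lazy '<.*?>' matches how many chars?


Greedy '<.*>' tries to match as MUCH as possible.
Lazy '<.*?>' tries to match as LITTLE as possible.

String: '<abbac><end>'
Greedy '<.*>' starts at first '<' and extends to the LAST '>': '<abbac><end>' (12 chars)
Lazy '<.*?>' starts at first '<' and stops at the FIRST '>': '<abbac>' (7 chars)

7


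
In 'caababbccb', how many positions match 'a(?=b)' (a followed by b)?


Lookahead 'a(?=b)' matches 'a' only when followed by 'b'.
String: 'caababbccb'
Checking each position where char is 'a':
  pos 1: 'a' -> no (next='a')
  pos 2: 'a' -> MATCH (next='b')
  pos 4: 'a' -> MATCH (next='b')
Matching positions: [2, 4]
Count: 2

2


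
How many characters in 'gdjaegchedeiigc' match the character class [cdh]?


Character class [cdh] matches any of: {c, d, h}
Scanning string 'gdjaegchedeiigc' character by character:
  pos 0: 'g' -> no
  pos 1: 'd' -> MATCH
  pos 2: 'j' -> no
  pos 3: 'a' -> no
  pos 4: 'e' -> no
  pos 5: 'g' -> no
  pos 6: 'c' -> MATCH
  pos 7: 'h' -> MATCH
  pos 8: 'e' -> no
  pos 9: 'd' -> MATCH
  pos 10: 'e' -> no
  pos 11: 'i' -> no
  pos 12: 'i' -> no
  pos 13: 'g' -> no
  pos 14: 'c' -> MATCH
Total matches: 5

5


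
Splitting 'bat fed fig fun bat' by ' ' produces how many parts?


Splitting by ' ' breaks the string at each occurrence of the separator.
Text: 'bat fed fig fun bat'
Parts after split:
  Part 1: 'bat'
  Part 2: 'fed'
  Part 3: 'fig'
  Part 4: 'fun'
  Part 5: 'bat'
Total parts: 5

5


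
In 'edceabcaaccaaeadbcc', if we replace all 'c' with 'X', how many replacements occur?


re.sub('c', 'X', text) replaces every occurrence of 'c' with 'X'.
Text: 'edceabcaaccaaeadbcc'
Scanning for 'c':
  pos 2: 'c' -> replacement #1
  pos 6: 'c' -> replacement #2
  pos 9: 'c' -> replacement #3
  pos 10: 'c' -> replacement #4
  pos 17: 'c' -> replacement #5
  pos 18: 'c' -> replacement #6
Total replacements: 6

6


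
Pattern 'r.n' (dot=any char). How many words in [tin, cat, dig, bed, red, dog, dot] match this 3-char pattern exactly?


Pattern 'r.n' means: starts with 'r', any single char, ends with 'n'.
Checking each word (must be exactly 3 chars):
  'tin' (len=3): no
  'cat' (len=3): no
  'dig' (len=3): no
  'bed' (len=3): no
  'red' (len=3): no
  'dog' (len=3): no
  'dot' (len=3): no
Matching words: []
Total: 0

0


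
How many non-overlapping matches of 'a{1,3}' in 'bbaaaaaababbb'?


Pattern 'a{1,3}' matches between 1 and 3 consecutive a's (greedy).
String: 'bbaaaaaababbb'
Finding runs of a's and applying greedy matching:
  Run at pos 2: 'aaaaaa' (length 6)
  Run at pos 9: 'a' (length 1)
Matches: ['aaa', 'aaa', 'a']
Count: 3

3


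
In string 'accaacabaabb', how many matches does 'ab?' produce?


Pattern 'ab?' matches 'a' optionally followed by 'b'.
String: 'accaacabaabb'
Scanning left to right for 'a' then checking next char:
  Match 1: 'a' (a not followed by b)
  Match 2: 'a' (a not followed by b)
  Match 3: 'a' (a not followed by b)
  Match 4: 'ab' (a followed by b)
  Match 5: 'a' (a not followed by b)
  Match 6: 'ab' (a followed by b)
Total matches: 6

6


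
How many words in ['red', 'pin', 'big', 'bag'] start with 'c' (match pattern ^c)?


Pattern ^c anchors to start of word. Check which words begin with 'c':
  'red' -> no
  'pin' -> no
  'big' -> no
  'bag' -> no
Matching words: []
Count: 0

0


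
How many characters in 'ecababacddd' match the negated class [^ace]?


Negated class [^ace] matches any char NOT in {a, c, e}
Scanning 'ecababacddd':
  pos 0: 'e' -> no (excluded)
  pos 1: 'c' -> no (excluded)
  pos 2: 'a' -> no (excluded)
  pos 3: 'b' -> MATCH
  pos 4: 'a' -> no (excluded)
  pos 5: 'b' -> MATCH
  pos 6: 'a' -> no (excluded)
  pos 7: 'c' -> no (excluded)
  pos 8: 'd' -> MATCH
  pos 9: 'd' -> MATCH
  pos 10: 'd' -> MATCH
Total matches: 5

5


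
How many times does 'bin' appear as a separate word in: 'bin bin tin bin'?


Scanning each word for exact match 'bin':
  Word 1: 'bin' -> MATCH
  Word 2: 'bin' -> MATCH
  Word 3: 'tin' -> no
  Word 4: 'bin' -> MATCH
Total matches: 3

3


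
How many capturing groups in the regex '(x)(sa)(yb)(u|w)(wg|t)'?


To count capturing groups, count each '(' that starts a group.
Pattern: '(x)(sa)(yb)(u|w)(wg|t)'
Walking through the pattern:
  Position 0: '(' -> group #1
  Position 3: '(' -> group #2
  Position 7: '(' -> group #3
  Position 11: '(' -> group #4
  Position 16: '(' -> group #5
Total capturing groups: 5

5


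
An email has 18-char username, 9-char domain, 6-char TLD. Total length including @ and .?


An email address has format: username@domain.tld
Username length: 18
'@' character: 1
Domain length: 9
'.' character: 1
TLD length: 6
Total = 18 + 1 + 9 + 1 + 6 = 35

35


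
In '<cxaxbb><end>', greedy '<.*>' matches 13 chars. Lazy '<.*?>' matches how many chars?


Greedy '<.*>' tries to match as MUCH as possible.
Lazy '<.*?>' tries to match as LITTLE as possible.

String: '<cxaxbb><end>'
Greedy '<.*>' starts at first '<' and extends to the LAST '>': '<cxaxbb><end>' (13 chars)
Lazy '<.*?>' starts at first '<' and stops at the FIRST '>': '<cxaxbb>' (8 chars)

8


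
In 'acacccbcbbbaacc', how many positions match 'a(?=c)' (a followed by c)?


Lookahead 'a(?=c)' matches 'a' only when followed by 'c'.
String: 'acacccbcbbbaacc'
Checking each position where char is 'a':
  pos 0: 'a' -> MATCH (next='c')
  pos 2: 'a' -> MATCH (next='c')
  pos 11: 'a' -> no (next='a')
  pos 12: 'a' -> MATCH (next='c')
Matching positions: [0, 2, 12]
Count: 3

3


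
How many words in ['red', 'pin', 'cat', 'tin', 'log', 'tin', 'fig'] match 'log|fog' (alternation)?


Alternation 'log|fog' matches either 'log' or 'fog'.
Checking each word:
  'red' -> no
  'pin' -> no
  'cat' -> no
  'tin' -> no
  'log' -> MATCH
  'tin' -> no
  'fig' -> no
Matches: ['log']
Count: 1

1


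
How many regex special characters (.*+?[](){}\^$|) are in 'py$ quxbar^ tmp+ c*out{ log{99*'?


Regex special characters are: . * + ? [ ] ( ) { } \ ^ $ |
Scanning 'py$ quxbar^ tmp+ c*out{ log{99*':
  pos 2: '$' -> SPECIAL
  pos 10: '^' -> SPECIAL
  pos 15: '+' -> SPECIAL
  pos 18: '*' -> SPECIAL
  pos 22: '{' -> SPECIAL
  pos 27: '{' -> SPECIAL
  pos 30: '*' -> SPECIAL
Special chars found: ['$', '^', '+', '*', '{', '{', '*']
Total: 7

7


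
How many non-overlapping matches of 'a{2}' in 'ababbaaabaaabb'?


Pattern 'a{2}' matches exactly 2 consecutive a's (greedy, non-overlapping).
String: 'ababbaaabaaabb'
Scanning for runs of a's:
  Run at pos 0: 'a' (length 1) -> 0 match(es)
  Run at pos 2: 'a' (length 1) -> 0 match(es)
  Run at pos 5: 'aaa' (length 3) -> 1 match(es)
  Run at pos 9: 'aaa' (length 3) -> 1 match(es)
Matches found: ['aa', 'aa']
Total: 2

2


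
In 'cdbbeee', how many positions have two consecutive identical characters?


Looking for consecutive identical characters in 'cdbbeee':
  pos 0-1: 'c' vs 'd' -> different
  pos 1-2: 'd' vs 'b' -> different
  pos 2-3: 'b' vs 'b' -> MATCH ('bb')
  pos 3-4: 'b' vs 'e' -> different
  pos 4-5: 'e' vs 'e' -> MATCH ('ee')
  pos 5-6: 'e' vs 'e' -> MATCH ('ee')
Consecutive identical pairs: ['bb', 'ee', 'ee']
Count: 3

3


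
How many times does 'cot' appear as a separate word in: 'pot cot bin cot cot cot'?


Scanning each word for exact match 'cot':
  Word 1: 'pot' -> no
  Word 2: 'cot' -> MATCH
  Word 3: 'bin' -> no
  Word 4: 'cot' -> MATCH
  Word 5: 'cot' -> MATCH
  Word 6: 'cot' -> MATCH
Total matches: 4

4


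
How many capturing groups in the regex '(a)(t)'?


To count capturing groups, count each '(' that starts a group.
Pattern: '(a)(t)'
Walking through the pattern:
  Position 0: '(' -> group #1
  Position 3: '(' -> group #2
Total capturing groups: 2

2


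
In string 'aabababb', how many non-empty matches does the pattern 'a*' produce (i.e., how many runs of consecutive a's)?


Pattern 'a*' matches zero or more a's. We want non-empty runs of consecutive a's.
String: 'aabababb'
Walking through the string to find runs of a's:
  Run 1: positions 0-1 -> 'aa'
  Run 2: positions 3-3 -> 'a'
  Run 3: positions 5-5 -> 'a'
Non-empty runs found: ['aa', 'a', 'a']
Count: 3

3


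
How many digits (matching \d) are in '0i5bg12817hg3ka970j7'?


\d matches any digit 0-9.
Scanning '0i5bg12817hg3ka970j7':
  pos 0: '0' -> DIGIT
  pos 2: '5' -> DIGIT
  pos 5: '1' -> DIGIT
  pos 6: '2' -> DIGIT
  pos 7: '8' -> DIGIT
  pos 8: '1' -> DIGIT
  pos 9: '7' -> DIGIT
  pos 12: '3' -> DIGIT
  pos 15: '9' -> DIGIT
  pos 16: '7' -> DIGIT
  pos 17: '0' -> DIGIT
  pos 19: '7' -> DIGIT
Digits found: ['0', '5', '1', '2', '8', '1', '7', '3', '9', '7', '0', '7']
Total: 12

12


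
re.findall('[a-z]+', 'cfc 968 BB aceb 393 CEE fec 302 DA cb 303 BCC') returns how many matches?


Pattern '[a-z]+' finds one or more lowercase letters.
Text: 'cfc 968 BB aceb 393 CEE fec 302 DA cb 303 BCC'
Scanning for matches:
  Match 1: 'cfc'
  Match 2: 'aceb'
  Match 3: 'fec'
  Match 4: 'cb'
Total matches: 4

4


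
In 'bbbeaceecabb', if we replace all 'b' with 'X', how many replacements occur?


re.sub('b', 'X', text) replaces every occurrence of 'b' with 'X'.
Text: 'bbbeaceecabb'
Scanning for 'b':
  pos 0: 'b' -> replacement #1
  pos 1: 'b' -> replacement #2
  pos 2: 'b' -> replacement #3
  pos 10: 'b' -> replacement #4
  pos 11: 'b' -> replacement #5
Total replacements: 5

5


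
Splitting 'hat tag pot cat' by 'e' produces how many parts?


Splitting by 'e' breaks the string at each occurrence of the separator.
Text: 'hat tag pot cat'
Parts after split:
  Part 1: 'hat tag pot cat'
Total parts: 1

1


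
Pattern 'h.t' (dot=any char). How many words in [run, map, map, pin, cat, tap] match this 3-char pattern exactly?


Pattern 'h.t' means: starts with 'h', any single char, ends with 't'.
Checking each word (must be exactly 3 chars):
  'run' (len=3): no
  'map' (len=3): no
  'map' (len=3): no
  'pin' (len=3): no
  'cat' (len=3): no
  'tap' (len=3): no
Matching words: []
Total: 0

0


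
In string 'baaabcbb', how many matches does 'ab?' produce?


Pattern 'ab?' matches 'a' optionally followed by 'b'.
String: 'baaabcbb'
Scanning left to right for 'a' then checking next char:
  Match 1: 'a' (a not followed by b)
  Match 2: 'a' (a not followed by b)
  Match 3: 'ab' (a followed by b)
Total matches: 3

3


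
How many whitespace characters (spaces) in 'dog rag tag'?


\s matches whitespace characters (spaces, tabs, etc.).
Text: 'dog rag tag'
This text has 3 words separated by spaces.
Number of spaces = number of words - 1 = 3 - 1 = 2

2


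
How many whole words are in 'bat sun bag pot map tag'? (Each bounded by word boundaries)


Word boundaries (\b) mark the start/end of each word.
Text: 'bat sun bag pot map tag'
Splitting by whitespace:
  Word 1: 'bat'
  Word 2: 'sun'
  Word 3: 'bag'
  Word 4: 'pot'
  Word 5: 'map'
  Word 6: 'tag'
Total whole words: 6

6


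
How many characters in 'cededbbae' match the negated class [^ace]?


Negated class [^ace] matches any char NOT in {a, c, e}
Scanning 'cededbbae':
  pos 0: 'c' -> no (excluded)
  pos 1: 'e' -> no (excluded)
  pos 2: 'd' -> MATCH
  pos 3: 'e' -> no (excluded)
  pos 4: 'd' -> MATCH
  pos 5: 'b' -> MATCH
  pos 6: 'b' -> MATCH
  pos 7: 'a' -> no (excluded)
  pos 8: 'e' -> no (excluded)
Total matches: 4

4


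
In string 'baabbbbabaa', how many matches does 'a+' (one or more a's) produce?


Pattern 'a+' matches one or more consecutive a's.
String: 'baabbbbabaa'
Scanning for runs of a:
  Match 1: 'aa' (length 2)
  Match 2: 'a' (length 1)
  Match 3: 'aa' (length 2)
Total matches: 3

3


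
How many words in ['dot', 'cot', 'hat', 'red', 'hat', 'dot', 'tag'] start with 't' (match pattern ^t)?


Pattern ^t anchors to start of word. Check which words begin with 't':
  'dot' -> no
  'cot' -> no
  'hat' -> no
  'red' -> no
  'hat' -> no
  'dot' -> no
  'tag' -> MATCH (starts with 't')
Matching words: ['tag']
Count: 1

1


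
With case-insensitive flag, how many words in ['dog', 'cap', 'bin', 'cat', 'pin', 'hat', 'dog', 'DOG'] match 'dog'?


Case-insensitive matching: compare each word's lowercase form to 'dog'.
  'dog' -> lower='dog' -> MATCH
  'cap' -> lower='cap' -> no
  'bin' -> lower='bin' -> no
  'cat' -> lower='cat' -> no
  'pin' -> lower='pin' -> no
  'hat' -> lower='hat' -> no
  'dog' -> lower='dog' -> MATCH
  'DOG' -> lower='dog' -> MATCH
Matches: ['dog', 'dog', 'DOG']
Count: 3

3


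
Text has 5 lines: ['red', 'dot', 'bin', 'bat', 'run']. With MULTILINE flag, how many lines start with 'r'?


With MULTILINE flag, ^ matches the start of each line.
Lines: ['red', 'dot', 'bin', 'bat', 'run']
Checking which lines start with 'r':
  Line 1: 'red' -> MATCH
  Line 2: 'dot' -> no
  Line 3: 'bin' -> no
  Line 4: 'bat' -> no
  Line 5: 'run' -> MATCH
Matching lines: ['red', 'run']
Count: 2

2


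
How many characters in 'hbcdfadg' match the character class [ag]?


Character class [ag] matches any of: {a, g}
Scanning string 'hbcdfadg' character by character:
  pos 0: 'h' -> no
  pos 1: 'b' -> no
  pos 2: 'c' -> no
  pos 3: 'd' -> no
  pos 4: 'f' -> no
  pos 5: 'a' -> MATCH
  pos 6: 'd' -> no
  pos 7: 'g' -> MATCH
Total matches: 2

2


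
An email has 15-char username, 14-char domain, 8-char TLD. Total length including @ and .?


An email address has format: username@domain.tld
Username length: 15
'@' character: 1
Domain length: 14
'.' character: 1
TLD length: 8
Total = 15 + 1 + 14 + 1 + 8 = 39

39


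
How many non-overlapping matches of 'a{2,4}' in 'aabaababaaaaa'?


Pattern 'a{2,4}' matches between 2 and 4 consecutive a's (greedy).
String: 'aabaababaaaaa'
Finding runs of a's and applying greedy matching:
  Run at pos 0: 'aa' (length 2)
  Run at pos 3: 'aa' (length 2)
  Run at pos 6: 'a' (length 1)
  Run at pos 8: 'aaaaa' (length 5)
Matches: ['aa', 'aa', 'aaaa']
Count: 3

3


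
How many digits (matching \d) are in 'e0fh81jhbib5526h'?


\d matches any digit 0-9.
Scanning 'e0fh81jhbib5526h':
  pos 1: '0' -> DIGIT
  pos 4: '8' -> DIGIT
  pos 5: '1' -> DIGIT
  pos 11: '5' -> DIGIT
  pos 12: '5' -> DIGIT
  pos 13: '2' -> DIGIT
  pos 14: '6' -> DIGIT
Digits found: ['0', '8', '1', '5', '5', '2', '6']
Total: 7

7


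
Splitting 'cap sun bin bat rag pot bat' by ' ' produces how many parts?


Splitting by ' ' breaks the string at each occurrence of the separator.
Text: 'cap sun bin bat rag pot bat'
Parts after split:
  Part 1: 'cap'
  Part 2: 'sun'
  Part 3: 'bin'
  Part 4: 'bat'
  Part 5: 'rag'
  Part 6: 'pot'
  Part 7: 'bat'
Total parts: 7

7


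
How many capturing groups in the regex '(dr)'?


To count capturing groups, count each '(' that starts a group.
Pattern: '(dr)'
Walking through the pattern:
  Position 0: '(' -> group #1
Total capturing groups: 1

1


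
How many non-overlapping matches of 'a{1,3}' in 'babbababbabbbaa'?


Pattern 'a{1,3}' matches between 1 and 3 consecutive a's (greedy).
String: 'babbababbabbbaa'
Finding runs of a's and applying greedy matching:
  Run at pos 1: 'a' (length 1)
  Run at pos 4: 'a' (length 1)
  Run at pos 6: 'a' (length 1)
  Run at pos 9: 'a' (length 1)
  Run at pos 13: 'aa' (length 2)
Matches: ['a', 'a', 'a', 'a', 'aa']
Count: 5

5


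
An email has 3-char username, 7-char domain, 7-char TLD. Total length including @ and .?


An email address has format: username@domain.tld
Username length: 3
'@' character: 1
Domain length: 7
'.' character: 1
TLD length: 7
Total = 3 + 1 + 7 + 1 + 7 = 19

19
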